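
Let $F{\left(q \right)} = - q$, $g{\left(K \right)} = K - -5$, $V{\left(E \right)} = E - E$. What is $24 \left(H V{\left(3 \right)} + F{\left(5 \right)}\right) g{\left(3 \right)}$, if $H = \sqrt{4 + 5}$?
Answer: $-960$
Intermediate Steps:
$V{\left(E \right)} = 0$
$g{\left(K \right)} = 5 + K$ ($g{\left(K \right)} = K + 5 = 5 + K$)
$H = 3$ ($H = \sqrt{9} = 3$)
$24 \left(H V{\left(3 \right)} + F{\left(5 \right)}\right) g{\left(3 \right)} = 24 \left(3 \cdot 0 - 5\right) \left(5 + 3\right) = 24 \left(0 - 5\right) 8 = 24 \left(-5\right) 8 = \left(-120\right) 8 = -960$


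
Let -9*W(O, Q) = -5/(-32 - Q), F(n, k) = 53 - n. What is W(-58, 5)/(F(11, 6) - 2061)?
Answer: 5/672327 ≈ 7.4369e-6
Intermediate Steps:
W(O, Q) = 5/(9*(-32 - Q)) (W(O, Q) = -(-5)/(9*(-32 - Q)) = 5/(9*(-32 - Q)))
W(-58, 5)/(F(11, 6) - 2061) = (-5/(288 + 9*5))/((53 - 1*11) - 2061) = (-5/(288 + 45))/((53 - 11) - 2061) = (-5/333)/(42 - 2061) = -5*1/333/(-2019) = -5/333*(-1/2019) = 5/672327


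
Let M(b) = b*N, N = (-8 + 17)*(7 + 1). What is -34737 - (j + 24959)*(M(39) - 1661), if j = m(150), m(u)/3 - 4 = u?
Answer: -29192624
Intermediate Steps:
m(u) = 12 + 3*u
j = 462 (j = 12 + 3*150 = 12 + 450 = 462)
N = 72 (N = 9*8 = 72)
M(b) = 72*b (M(b) = b*72 = 72*b)
-34737 - (j + 24959)*(M(39) - 1661) = -34737 - (462 + 24959)*(72*39 - 1661) = -34737 - 25421*(2808 - 1661) = -34737 - 25421*1147 = -34737 - 1*29157887 = -34737 - 29157887 = -29192624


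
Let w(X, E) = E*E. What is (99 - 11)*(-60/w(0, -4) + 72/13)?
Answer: 2046/13 ≈ 157.38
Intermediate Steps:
w(X, E) = E²
(99 - 11)*(-60/w(0, -4) + 72/13) = (99 - 11)*(-60/((-4)²) + 72/13) = 88*(-60/16 + 72*(1/13)) = 88*(-60*1/16 + 72/13) = 88*(-15/4 + 72/13) = 88*(93/52) = 2046/13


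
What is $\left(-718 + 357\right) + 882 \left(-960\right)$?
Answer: $-847081$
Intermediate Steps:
$\left(-718 + 357\right) + 882 \left(-960\right) = -361 - 846720 = -847081$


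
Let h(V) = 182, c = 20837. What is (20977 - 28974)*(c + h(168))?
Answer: -168088943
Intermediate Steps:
(20977 - 28974)*(c + h(168)) = (20977 - 28974)*(20837 + 182) = -7997*21019 = -168088943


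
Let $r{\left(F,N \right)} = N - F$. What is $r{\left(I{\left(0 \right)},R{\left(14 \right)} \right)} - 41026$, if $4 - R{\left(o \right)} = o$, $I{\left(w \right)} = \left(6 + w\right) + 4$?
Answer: $-41046$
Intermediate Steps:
$I{\left(w \right)} = 10 + w$
$R{\left(o \right)} = 4 - o$
$r{\left(I{\left(0 \right)},R{\left(14 \right)} \right)} - 41026 = \left(\left(4 - 14\right) - \left(10 + 0\right)\right) - 41026 = \left(\left(4 - 14\right) - 10\right) - 41026 = \left(-10 - 10\right) - 41026 = -20 - 41026 = -41046$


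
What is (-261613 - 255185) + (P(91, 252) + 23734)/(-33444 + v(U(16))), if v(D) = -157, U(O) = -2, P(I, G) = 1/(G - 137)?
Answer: -1996969633181/3864115 ≈ -5.1680e+5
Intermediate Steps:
P(I, G) = 1/(-137 + G)
(-261613 - 255185) + (P(91, 252) + 23734)/(-33444 + v(U(16))) = (-261613 - 255185) + (1/(-137 + 252) + 23734)/(-33444 - 157) = -516798 + (1/115 + 23734)/(-33601) = -516798 + (1/115 + 23734)*(-1/33601) = -516798 + (2729411/115)*(-1/33601) = -516798 - 2729411/3864115 = -1996969633181/3864115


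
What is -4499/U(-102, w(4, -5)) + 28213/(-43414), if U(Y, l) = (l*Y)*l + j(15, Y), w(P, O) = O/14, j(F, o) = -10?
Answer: 1734336283/8899870 ≈ 194.87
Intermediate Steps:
w(P, O) = O/14 (w(P, O) = O*(1/14) = O/14)
U(Y, l) = -10 + Y*l² (U(Y, l) = (l*Y)*l - 10 = (Y*l)*l - 10 = Y*l² - 10 = -10 + Y*l²)
-4499/U(-102, w(4, -5)) + 28213/(-43414) = -4499/(-10 - 102*((1/14)*(-5))²) + 28213/(-43414) = -4499/(-10 - 102*(-5/14)²) + 28213*(-1/43414) = -4499/(-10 - 102*25/196) - 28213/43414 = -4499/(-10 - 1275/98) - 28213/43414 = -4499/(-2255/98) - 28213/43414 = -4499*(-98/2255) - 28213/43414 = 40082/205 - 28213/43414 = 1734336283/8899870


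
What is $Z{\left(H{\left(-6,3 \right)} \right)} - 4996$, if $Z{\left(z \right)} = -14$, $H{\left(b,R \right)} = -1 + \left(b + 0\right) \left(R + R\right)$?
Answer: $-5010$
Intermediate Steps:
$H{\left(b,R \right)} = -1 + 2 R b$ ($H{\left(b,R \right)} = -1 + b 2 R = -1 + 2 R b$)
$Z{\left(H{\left(-6,3 \right)} \right)} - 4996 = -14 - 4996 = -5010$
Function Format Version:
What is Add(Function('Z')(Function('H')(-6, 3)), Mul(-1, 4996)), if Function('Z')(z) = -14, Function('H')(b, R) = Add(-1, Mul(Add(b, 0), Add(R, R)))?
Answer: -5010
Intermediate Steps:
Function('H')(b, R) = Add(-1, Mul(2, R, b)) (Function('H')(b, R) = Add(-1, Mul(b, Mul(2, R))) = Add(-1, Mul(2, R, b)))
Add(Function('Z')(Function('H')(-6, 3)), Mul(-1, 4996)) = Add(-14, Mul(-1, 4996)) = Add(-14, -4996) = -5010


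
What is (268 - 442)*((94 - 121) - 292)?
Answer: 55506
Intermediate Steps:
(268 - 442)*((94 - 121) - 292) = -174*(-27 - 292) = -174*(-319) = 55506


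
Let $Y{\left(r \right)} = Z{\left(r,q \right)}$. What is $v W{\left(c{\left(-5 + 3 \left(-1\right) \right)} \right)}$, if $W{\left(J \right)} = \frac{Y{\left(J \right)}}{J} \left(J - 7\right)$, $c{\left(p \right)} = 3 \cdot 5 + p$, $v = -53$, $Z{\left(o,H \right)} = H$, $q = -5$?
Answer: $0$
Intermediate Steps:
$Y{\left(r \right)} = -5$
$c{\left(p \right)} = 15 + p$
$W{\left(J \right)} = - \frac{5 \left(-7 + J\right)}{J}$ ($W{\left(J \right)} = - \frac{5}{J} \left(J - 7\right) = - \frac{5}{J} \left(-7 + J\right) = - \frac{5 \left(-7 + J\right)}{J}$)
$v W{\left(c{\left(-5 + 3 \left(-1\right) \right)} \right)} = - 53 \left(-5 + \frac{35}{15 + \left(-5 + 3 \left(-1\right)\right)}\right) = - 53 \left(-5 + \frac{35}{15 - 8}\right) = - 53 \left(-5 + \frac{35}{7}\right) = - 53 \left(-5 + 35 \cdot \frac{1}{7}\right) = - 53 \left(-5 + 5\right) = \left(-53\right) 0 = 0$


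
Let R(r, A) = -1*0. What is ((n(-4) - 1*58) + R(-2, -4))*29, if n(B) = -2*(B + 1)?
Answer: -1508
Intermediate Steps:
n(B) = -2 - 2*B (n(B) = -2*(1 + B) = -2 - 2*B)
R(r, A) = 0
((n(-4) - 1*58) + R(-2, -4))*29 = (((-2 - 2*(-4)) - 1*58) + 0)*29 = (((-2 + 8) - 58) + 0)*29 = ((6 - 58) + 0)*29 = (-52 + 0)*29 = -52*29 = -1508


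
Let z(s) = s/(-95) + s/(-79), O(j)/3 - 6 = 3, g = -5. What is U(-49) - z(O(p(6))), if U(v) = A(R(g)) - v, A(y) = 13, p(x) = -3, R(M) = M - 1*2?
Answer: 470008/7505 ≈ 62.626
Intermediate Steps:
R(M) = -2 + M (R(M) = M - 2 = -2 + M)
O(j) = 27 (O(j) = 18 + 3*3 = 18 + 9 = 27)
U(v) = 13 - v
z(s) = -174*s/7505 (z(s) = s*(-1/95) + s*(-1/79) = -s/95 - s/79 = -174*s/7505)
U(-49) - z(O(p(6))) = (13 - 1*(-49)) - (-174)*27/7505 = (13 + 49) - 1*(-4698/7505) = 62 + 4698/7505 = 470008/7505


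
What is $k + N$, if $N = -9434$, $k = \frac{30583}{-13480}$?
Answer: $- \frac{127200903}{13480} \approx -9436.3$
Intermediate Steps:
$k = - \frac{30583}{13480}$ ($k = 30583 \left(- \frac{1}{13480}\right) = - \frac{30583}{13480} \approx -2.2688$)
$k + N = - \frac{30583}{13480} - 9434 = - \frac{127200903}{13480}$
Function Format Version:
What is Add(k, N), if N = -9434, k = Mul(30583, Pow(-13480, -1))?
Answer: Rational(-127200903, 13480) ≈ -9436.3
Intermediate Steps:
k = Rational(-30583, 13480) (k = Mul(30583, Rational(-1, 13480)) = Rational(-30583, 13480) ≈ -2.2688)
Add(k, N) = Add(Rational(-30583, 13480), -9434) = Rational(-127200903, 13480)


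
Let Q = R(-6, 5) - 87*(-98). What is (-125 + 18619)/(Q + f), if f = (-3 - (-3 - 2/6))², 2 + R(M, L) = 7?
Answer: 83223/38390 ≈ 2.1678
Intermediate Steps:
R(M, L) = 5 (R(M, L) = -2 + 7 = 5)
Q = 8531 (Q = 5 - 87*(-98) = 5 + 8526 = 8531)
f = ⅑ (f = (-3 - (-3 - 2*⅙))² = (-3 - (-3 - ⅓))² = (-3 - 1*(-10/3))² = (-3 + 10/3)² = (⅓)² = ⅑ ≈ 0.11111)
(-125 + 18619)/(Q + f) = (-125 + 18619)/(8531 + ⅑) = 18494/(76780/9) = 18494*(9/76780) = 83223/38390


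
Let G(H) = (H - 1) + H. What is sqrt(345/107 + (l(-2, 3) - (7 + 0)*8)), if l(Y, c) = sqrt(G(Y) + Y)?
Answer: sqrt(-604229 + 11449*I*sqrt(7))/107 ≈ 0.18204 + 7.267*I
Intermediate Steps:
G(H) = -1 + 2*H (G(H) = (-1 + H) + H = -1 + 2*H)
l(Y, c) = sqrt(-1 + 3*Y) (l(Y, c) = sqrt((-1 + 2*Y) + Y) = sqrt(-1 + 3*Y))
sqrt(345/107 + (l(-2, 3) - (7 + 0)*8)) = sqrt(345/107 + (sqrt(-1 + 3*(-2)) - (7 + 0)*8)) = sqrt(345*(1/107) + (sqrt(-1 - 6) - 7*8)) = sqrt(345/107 + (sqrt(-7) - 1*56)) = sqrt(345/107 + (I*sqrt(7) - 56)) = sqrt(345/107 + (-56 + I*sqrt(7))) = sqrt(-5647/107 + I*sqrt(7))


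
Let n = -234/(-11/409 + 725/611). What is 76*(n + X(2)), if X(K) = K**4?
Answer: -1022950538/72451 ≈ -14119.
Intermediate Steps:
n = -29238183/144902 (n = -234/(-11*1/409 + 725*(1/611)) = -234/(-11/409 + 725/611) = -234/289804/249899 = -234*249899/289804 = -29238183/144902 ≈ -201.78)
76*(n + X(2)) = 76*(-29238183/144902 + 2**4) = 76*(-29238183/144902 + 16) = 76*(-26919751/144902) = -1022950538/72451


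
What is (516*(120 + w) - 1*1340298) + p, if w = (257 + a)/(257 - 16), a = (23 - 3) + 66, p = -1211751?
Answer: -599944101/241 ≈ -2.4894e+6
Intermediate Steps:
a = 86 (a = 20 + 66 = 86)
w = 343/241 (w = (257 + 86)/(257 - 16) = 343/241 ≈ 1.4232)
(516*(120 + w) - 1*1340298) + p = (516*(120 + 343/241) - 1*1340298) - 1211751 = (516*(29263/241) - 1340298) - 1211751 = (15099708/241 - 1340298) - 1211751 = -307912110/241 - 1211751 = -599944101/241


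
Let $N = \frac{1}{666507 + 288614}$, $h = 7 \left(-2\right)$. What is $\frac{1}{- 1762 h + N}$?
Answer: $\frac{955121}{23560924829} \approx 4.0538 \cdot 10^{-5}$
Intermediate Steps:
$h = -14$
$N = \frac{1}{955121} \approx 1.047 \cdot 10^{-6}$
$\frac{1}{- 1762 h + N} = \frac{1}{\left(-1762\right) \left(-14\right) + \frac{1}{955121}} = \frac{1}{24668 + \frac{1}{955121}} = \frac{1}{\frac{23560924829}{955121}} = \frac{955121}{23560924829}$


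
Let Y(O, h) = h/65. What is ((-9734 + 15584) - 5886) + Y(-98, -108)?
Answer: -2448/65 ≈ -37.662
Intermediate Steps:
Y(O, h) = h/65 (Y(O, h) = h*(1/65) = h/65)
((-9734 + 15584) - 5886) + Y(-98, -108) = ((-9734 + 15584) - 5886) + (1/65)*(-108) = (5850 - 5886) - 108/65 = -36 - 108/65 = -2448/65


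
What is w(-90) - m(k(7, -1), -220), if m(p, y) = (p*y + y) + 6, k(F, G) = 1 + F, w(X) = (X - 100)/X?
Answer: 17785/9 ≈ 1976.1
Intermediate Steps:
w(X) = (-100 + X)/X
m(p, y) = 6 + y + p*y (m(p, y) = (y + p*y) + 6 = 6 + y + p*y)
w(-90) - m(k(7, -1), -220) = (-100 - 90)/(-90) - (6 - 220 + (1 + 7)*(-220)) = -1/90*(-190) - (6 - 220 + 8*(-220)) = 19/9 - (6 - 220 - 1760) = 19/9 - 1*(-1974) = 19/9 + 1974 = 17785/9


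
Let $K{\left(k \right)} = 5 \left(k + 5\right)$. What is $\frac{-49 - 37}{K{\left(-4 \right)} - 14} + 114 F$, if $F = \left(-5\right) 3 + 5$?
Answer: $- \frac{10174}{9} \approx -1130.4$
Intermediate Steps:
$F = -10$ ($F = -15 + 5 = -10$)
$K{\left(k \right)} = 25 + 5 k$ ($K{\left(k \right)} = 5 \left(5 + k\right) = 25 + 5 k$)
$\frac{-49 - 37}{K{\left(-4 \right)} - 14} + 114 F = \frac{-49 - 37}{\left(25 + 5 \left(-4\right)\right) - 14} + 114 \left(-10\right) = - \frac{86}{\left(25 - 20\right) - 14} - 1140 = - \frac{86}{5 - 14} - 1140 = - \frac{86}{-9} - 1140 = \left(-86\right) \left(- \frac{1}{9}\right) - 1140 = \frac{86}{9} - 1140 = - \frac{10174}{9}$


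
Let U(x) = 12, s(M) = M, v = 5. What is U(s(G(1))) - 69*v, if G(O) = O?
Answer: -333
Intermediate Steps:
U(s(G(1))) - 69*v = 12 - 69*5 = 12 - 345 = -333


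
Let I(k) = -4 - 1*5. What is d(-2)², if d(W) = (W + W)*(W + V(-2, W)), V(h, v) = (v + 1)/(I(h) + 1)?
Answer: 225/4 ≈ 56.250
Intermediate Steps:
I(k) = -9 (I(k) = -4 - 5 = -9)
V(h, v) = -⅛ - v/8 (V(h, v) = (v + 1)/(-9 + 1) = (1 + v)/(-8) = (1 + v)*(-⅛) = -⅛ - v/8)
d(W) = 2*W*(-⅛ + 7*W/8) (d(W) = (W + W)*(W + (-⅛ - W/8)) = (2*W)*(-⅛ + 7*W/8) = 2*W*(-⅛ + 7*W/8))
d(-2)² = ((¼)*(-2)*(-1 + 7*(-2)))² = ((¼)*(-2)*(-1 - 14))² = ((¼)*(-2)*(-15))² = (15/2)² = 225/4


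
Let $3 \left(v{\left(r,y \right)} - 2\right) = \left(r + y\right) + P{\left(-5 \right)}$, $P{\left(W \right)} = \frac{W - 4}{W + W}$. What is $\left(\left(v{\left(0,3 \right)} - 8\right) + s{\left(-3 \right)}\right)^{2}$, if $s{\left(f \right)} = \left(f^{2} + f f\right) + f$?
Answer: $\frac{10609}{100} \approx 106.09$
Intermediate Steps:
$P{\left(W \right)} = \frac{-4 + W}{2 W}$
$v{\left(r,y \right)} = \frac{23}{10} + \frac{r}{3} + \frac{y}{3}$ ($v{\left(r,y \right)} = 2 + \frac{\left(r + y\right) + \frac{-4 - 5}{2 \left(-5\right)}}{3} = 2 + \frac{\left(r + y\right) + \frac{1}{2} \left(- \frac{1}{5}\right) \left(-9\right)}{3} = 2 + \frac{\left(r + y\right) + \frac{9}{10}}{3} = 2 + \frac{\frac{9}{10} + r + y}{3} = 2 + \left(\frac{3}{10} + \frac{r}{3} + \frac{y}{3}\right) = \frac{23}{10} + \frac{r}{3} + \frac{y}{3}$)
$s{\left(f \right)} = f + 2 f^{2}$ ($s{\left(f \right)} = \left(f^{2} + f^{2}\right) + f = 2 f^{2} + f = f + 2 f^{2}$)
$\left(\left(v{\left(0,3 \right)} - 8\right) + s{\left(-3 \right)}\right)^{2} = \left(\left(\left(\frac{23}{10} + \frac{1}{3} \cdot 0 + \frac{1}{3} \cdot 3\right) - 8\right) - 3 \left(1 + 2 \left(-3\right)\right)\right)^{2} = \left(\left(\left(\frac{23}{10} + 0 + 1\right) - 8\right) - 3 \left(1 - 6\right)\right)^{2} = \left(\left(\frac{33}{10} - 8\right) - -15\right)^{2} = \left(- \frac{47}{10} + 15\right)^{2} = \left(\frac{103}{10}\right)^{2} = \frac{10609}{100}$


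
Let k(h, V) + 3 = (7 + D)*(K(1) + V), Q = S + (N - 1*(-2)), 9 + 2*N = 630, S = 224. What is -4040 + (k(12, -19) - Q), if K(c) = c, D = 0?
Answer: -9411/2 ≈ -4705.5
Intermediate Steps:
N = 621/2 (N = -9/2 + (½)*630 = -9/2 + 315 = 621/2 ≈ 310.50)
Q = 1073/2 (Q = 224 + (621/2 - 1*(-2)) = 224 + (621/2 + 2) = 224 + 625/2 = 1073/2 ≈ 536.50)
k(h, V) = 4 + 7*V (k(h, V) = -3 + (7 + 0)*(1 + V) = -3 + 7*(1 + V) = -3 + (7 + 7*V) = 4 + 7*V)
-4040 + (k(12, -19) - Q) = -4040 + ((4 + 7*(-19)) - 1*1073/2) = -4040 + ((4 - 133) - 1073/2) = -4040 + (-129 - 1073/2) = -4040 - 1331/2 = -9411/2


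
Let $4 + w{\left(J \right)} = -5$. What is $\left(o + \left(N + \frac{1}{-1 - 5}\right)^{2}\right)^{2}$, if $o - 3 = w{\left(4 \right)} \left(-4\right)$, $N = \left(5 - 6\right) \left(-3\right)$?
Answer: $\frac{2866249}{1296} \approx 2211.6$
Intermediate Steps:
$w{\left(J \right)} = -9$ ($w{\left(J \right)} = -4 - 5 = -9$)
$N = 3$ ($N = \left(5 - 6\right) \left(-3\right) = \left(-1\right) \left(-3\right) = 3$)
$o = 39$ ($o = 3 - -36 = 3 + 36 = 39$)
$\left(o + \left(N + \frac{1}{-1 - 5}\right)^{2}\right)^{2} = \left(39 + \left(3 + \frac{1}{-1 - 5}\right)^{2}\right)^{2} = \left(39 + \left(3 + \frac{1}{-6}\right)^{2}\right)^{2} = \left(39 + \left(3 - \frac{1}{6}\right)^{2}\right)^{2} = \left(39 + \left(\frac{17}{6}\right)^{2}\right)^{2} = \left(39 + \frac{289}{36}\right)^{2} = \left(\frac{1693}{36}\right)^{2} = \frac{2866249}{1296}$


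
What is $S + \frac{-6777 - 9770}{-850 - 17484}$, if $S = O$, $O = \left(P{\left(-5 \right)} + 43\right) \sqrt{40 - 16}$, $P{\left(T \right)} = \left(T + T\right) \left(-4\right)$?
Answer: $\frac{16547}{18334} + 166 \sqrt{6} \approx 407.52$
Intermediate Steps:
$P{\left(T \right)} = - 8 T$ ($P{\left(T \right)} = 2 T \left(-4\right) = - 8 T$)
$O = 166 \sqrt{6}$ ($O = \left(\left(-8\right) \left(-5\right) + 43\right) \sqrt{40 - 16} = \left(40 + 43\right) \sqrt{24} = 83 \cdot 2 \sqrt{6} = 166 \sqrt{6} \approx 406.62$)
$S = 166 \sqrt{6} \approx 406.62$
$S + \frac{-6777 - 9770}{-850 - 17484} = 166 \sqrt{6} + \frac{-6777 - 9770}{-850 - 17484} = 166 \sqrt{6} - \frac{16547}{-18334} = 166 \sqrt{6} - - \frac{16547}{18334} = 166 \sqrt{6} + \frac{16547}{18334} = \frac{16547}{18334} + 166 \sqrt{6}$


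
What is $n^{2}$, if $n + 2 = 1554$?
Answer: $2408704$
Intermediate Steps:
$n = 1552$ ($n = -2 + 1554 = 1552$)
$n^{2} = 1552^{2} = 2408704$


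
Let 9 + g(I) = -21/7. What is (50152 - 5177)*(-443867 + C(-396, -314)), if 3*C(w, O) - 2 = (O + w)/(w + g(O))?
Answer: -12217271698975/612 ≈ -1.9963e+10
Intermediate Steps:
g(I) = -12 (g(I) = -9 - 21/7 = -9 - 21*1/7 = -9 - 3 = -12)
C(w, O) = 2/3 + (O + w)/(3*(-12 + w)) (C(w, O) = 2/3 + ((O + w)/(w - 12))/3 = 2/3 + ((O + w)/(-12 + w))/3 = 2/3 + (O + w)/(3*(-12 + w)))
(50152 - 5177)*(-443867 + C(-396, -314)) = (50152 - 5177)*(-443867 + (-8 - 396 + (1/3)*(-314))/(-12 - 396)) = 44975*(-443867 + (-8 - 396 - 314/3)/(-408)) = 44975*(-443867 - 1/408*(-1526/3)) = 44975*(-443867 + 763/612) = 44975*(-271645841/612) = -12217271698975/612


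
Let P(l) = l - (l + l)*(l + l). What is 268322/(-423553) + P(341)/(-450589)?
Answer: 1616112603/4060602611 ≈ 0.39800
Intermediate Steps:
P(l) = l - 4*l² (P(l) = l - 2*l*2*l = l - 4*l²)
268322/(-423553) + P(341)/(-450589) = 268322/(-423553) + (341*(1 - 4*341))/(-450589) = 268322*(-1/423553) + (341*(1 - 1364))*(-1/450589) = -268322/423553 + (341*(-1363))*(-1/450589) = -268322/423553 - 464783*(-1/450589) = -268322/423553 + 9889/9587 = 1616112603/4060602611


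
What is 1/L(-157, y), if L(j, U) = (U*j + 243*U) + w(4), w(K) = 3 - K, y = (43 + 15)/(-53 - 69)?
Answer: -61/2555 ≈ -0.023875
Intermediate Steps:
y = -29/61 (y = 58/(-122) = 58*(-1/122) = -29/61 ≈ -0.47541)
L(j, U) = -1 + 243*U + U*j (L(j, U) = (U*j + 243*U) + (3 - 1*4) = (243*U + U*j) + (3 - 4) = (243*U + U*j) - 1 = -1 + 243*U + U*j)
1/L(-157, y) = 1/(-1 + 243*(-29/61) - 29/61*(-157)) = 1/(-1 - 7047/61 + 4553/61) = 1/(-2555/61) = -61/2555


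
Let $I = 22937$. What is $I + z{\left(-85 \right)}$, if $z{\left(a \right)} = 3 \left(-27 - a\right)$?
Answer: $23111$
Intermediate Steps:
$z{\left(a \right)} = -81 - 3 a$
$I + z{\left(-85 \right)} = 22937 - -174 = 22937 + \left(-81 + 255\right) = 22937 + 174 = 23111$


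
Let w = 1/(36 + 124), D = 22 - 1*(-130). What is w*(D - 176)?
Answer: -3/20 ≈ -0.15000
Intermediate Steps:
D = 152 (D = 22 + 130 = 152)
w = 1/160 ≈ 0.0062500
w*(D - 176) = (152 - 176)/160 = (1/160)*(-24) = -3/20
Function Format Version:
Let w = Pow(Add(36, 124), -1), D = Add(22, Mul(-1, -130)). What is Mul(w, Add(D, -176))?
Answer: Rational(-3, 20) ≈ -0.15000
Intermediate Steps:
D = 152 (D = Add(22, 130) = 152)
w = Rational(1, 160) (w = Pow(160, -1) = Rational(1, 160) ≈ 0.0062500)
Mul(w, Add(D, -176)) = Mul(Rational(1, 160), Add(152, -176)) = Mul(Rational(1, 160), -24) = Rational(-3, 20)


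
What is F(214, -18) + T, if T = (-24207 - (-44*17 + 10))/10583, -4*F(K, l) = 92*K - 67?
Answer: -207742919/42332 ≈ -4907.5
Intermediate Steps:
F(K, l) = 67/4 - 23*K (F(K, l) = -(92*K - 67)/4 = -(-67 + 92*K)/4 = 67/4 - 23*K)
T = -23469/10583 (T = (-24207 - (-748 + 10))*(1/10583) = (-24207 - 1*(-738))*(1/10583) = (-24207 + 738)*(1/10583) = -23469*1/10583 = -23469/10583 ≈ -2.2176)
F(214, -18) + T = (67/4 - 23*214) - 23469/10583 = (67/4 - 4922) - 23469/10583 = -19621/4 - 23469/10583 = -207742919/42332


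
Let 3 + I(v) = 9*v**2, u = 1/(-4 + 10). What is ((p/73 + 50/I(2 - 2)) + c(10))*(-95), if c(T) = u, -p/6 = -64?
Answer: 155895/146 ≈ 1067.8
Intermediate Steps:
p = 384 (p = -6*(-64) = 384)
u = 1/6 ≈ 0.16667
c(T) = 1/6
I(v) = -3 + 9*v**2
((p/73 + 50/I(2 - 2)) + c(10))*(-95) = ((384/73 + 50/(-3 + 9*(2 - 2)**2)) + 1/6)*(-95) = ((384*(1/73) + 50/(-3 + 9*0**2)) + 1/6)*(-95) = ((384/73 + 50/(-3 + 9*0)) + 1/6)*(-95) = ((384/73 + 50/(-3 + 0)) + 1/6)*(-95) = ((384/73 + 50/(-3)) + 1/6)*(-95) = ((384/73 + 50*(-1/3)) + 1/6)*(-95) = ((384/73 - 50/3) + 1/6)*(-95) = (-2498/219 + 1/6)*(-95) = -1641/146*(-95) = 155895/146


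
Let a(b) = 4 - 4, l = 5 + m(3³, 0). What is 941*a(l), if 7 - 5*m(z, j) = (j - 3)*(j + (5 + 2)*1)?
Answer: 0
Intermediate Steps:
m(z, j) = 7/5 - (-3 + j)*(7 + j)/5 (m(z, j) = 7/5 - (j - 3)*(j + (5 + 2)*1)/5 = 7/5 - (-3 + j)*(j + 7*1)/5 = 7/5 - (-3 + j)*(j + 7)/5 = 7/5 - (-3 + j)*(7 + j)/5)
l = 53/5 (l = 5 + (28/5 - ⅘*0 - ⅕*0²) = 5 + (28/5 + 0 - ⅕*0) = 5 + (28/5 + 0 + 0) = 5 + 28/5 = 53/5 ≈ 10.600)
a(b) = 0
941*a(l) = 941*0 = 0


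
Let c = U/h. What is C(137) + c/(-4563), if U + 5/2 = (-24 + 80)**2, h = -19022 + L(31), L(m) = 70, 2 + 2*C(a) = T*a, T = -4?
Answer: -15854293511/57651984 ≈ -275.00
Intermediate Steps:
C(a) = -1 - 2*a (C(a) = -1 + (-4*a)/2 = -1 - 2*a)
h = -18952 (h = -19022 + 70 = -18952)
U = 6267/2 (U = -5/2 + (-24 + 80)**2 = -5/2 + 56**2 = -5/2 + 3136 = 6267/2 ≈ 3133.5)
c = -6267/37904 (c = (6267/2)/(-18952) = (6267/2)*(-1/18952) = -6267/37904 ≈ -0.16534)
C(137) + c/(-4563) = (-1 - 2*137) - 6267/37904/(-4563) = (-1 - 274) - 6267/37904*(-1/4563) = -275 + 2089/57651984 = -15854293511/57651984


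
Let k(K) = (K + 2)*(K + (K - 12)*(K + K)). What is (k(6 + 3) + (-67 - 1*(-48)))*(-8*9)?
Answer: 37008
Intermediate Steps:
k(K) = (2 + K)*(K + 2*K*(-12 + K)) (k(K) = (2 + K)*(K + (-12 + K)*(2*K)) = (2 + K)*(K + 2*K*(-12 + K)))
(k(6 + 3) + (-67 - 1*(-48)))*(-8*9) = ((6 + 3)*(-46 - 19*(6 + 3) + 2*(6 + 3)²) + (-67 - 1*(-48)))*(-8*9) = (9*(-46 - 19*9 + 2*9²) + (-67 + 48))*(-72) = (9*(-46 - 171 + 2*81) - 19)*(-72) = (9*(-46 - 171 + 162) - 19)*(-72) = (9*(-55) - 19)*(-72) = (-495 - 19)*(-72) = -514*(-72) = 37008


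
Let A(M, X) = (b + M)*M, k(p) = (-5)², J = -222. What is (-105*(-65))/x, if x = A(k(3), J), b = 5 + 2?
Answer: 273/32 ≈ 8.5313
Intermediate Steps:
b = 7
k(p) = 25
A(M, X) = M*(7 + M) (A(M, X) = (7 + M)*M = M*(7 + M))
x = 800 (x = 25*(7 + 25) = 25*32 = 800)
(-105*(-65))/x = -105*(-65)/800 = 6825*(1/800) = 273/32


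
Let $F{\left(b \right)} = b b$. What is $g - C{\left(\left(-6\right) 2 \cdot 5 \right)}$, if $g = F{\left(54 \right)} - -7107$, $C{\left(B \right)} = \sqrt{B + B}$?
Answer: $10023 - 2 i \sqrt{30} \approx 10023.0 - 10.954 i$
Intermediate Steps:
$C{\left(B \right)} = \sqrt{2} \sqrt{B}$ ($C{\left(B \right)} = \sqrt{2 B} = \sqrt{2} \sqrt{B}$)
$F{\left(b \right)} = b^{2}$
$g = 10023$ ($g = 54^{2} - -7107 = 2916 + 7107 = 10023$)
$g - C{\left(\left(-6\right) 2 \cdot 5 \right)} = 10023 - \sqrt{2} \sqrt{\left(-6\right) 2 \cdot 5} = 10023 - \sqrt{2} \sqrt{\left(-12\right) 5} = 10023 - \sqrt{2} \sqrt{-60} = 10023 - \sqrt{2} \cdot 2 i \sqrt{15} = 10023 - 2 i \sqrt{30}$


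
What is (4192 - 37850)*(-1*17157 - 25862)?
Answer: 1447933502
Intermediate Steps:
(4192 - 37850)*(-1*17157 - 25862) = -33658*(-17157 - 25862) = -33658*(-43019) = 1447933502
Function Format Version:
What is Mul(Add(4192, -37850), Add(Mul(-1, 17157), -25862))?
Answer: 1447933502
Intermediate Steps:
Mul(Add(4192, -37850), Add(Mul(-1, 17157), -25862)) = Mul(-33658, Add(-17157, -25862)) = Mul(-33658, -43019) = 1447933502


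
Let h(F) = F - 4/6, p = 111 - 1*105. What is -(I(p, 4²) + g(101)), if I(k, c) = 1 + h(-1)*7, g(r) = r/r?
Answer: 29/3 ≈ 9.6667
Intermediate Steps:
p = 6 (p = 111 - 105 = 6)
h(F) = -⅔ + F (h(F) = F - 4*⅙ = F - ⅔ = -⅔ + F)
g(r) = 1
I(k, c) = -32/3 (I(k, c) = 1 + (-⅔ - 1)*7 = 1 - 5/3*7 = 1 - 35/3 = -32/3)
-(I(p, 4²) + g(101)) = -(-32/3 + 1) = -1*(-29/3) = 29/3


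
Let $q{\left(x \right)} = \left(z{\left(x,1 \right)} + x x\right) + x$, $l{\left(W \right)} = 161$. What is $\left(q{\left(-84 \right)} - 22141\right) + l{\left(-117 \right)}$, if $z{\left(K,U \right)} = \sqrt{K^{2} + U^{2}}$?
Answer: $-15008 + \sqrt{7057} \approx -14924.0$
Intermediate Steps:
$q{\left(x \right)} = x + x^{2} + \sqrt{1 + x^{2}}$ ($q{\left(x \right)} = \left(\sqrt{x^{2} + 1^{2}} + x x\right) + x = \left(\sqrt{x^{2} + 1} + x^{2}\right) + x = \left(\sqrt{1 + x^{2}} + x^{2}\right) + x = \left(x^{2} + \sqrt{1 + x^{2}}\right) + x = x + x^{2} + \sqrt{1 + x^{2}}$)
$\left(q{\left(-84 \right)} - 22141\right) + l{\left(-117 \right)} = \left(\left(-84 + \left(-84\right)^{2} + \sqrt{1 + \left(-84\right)^{2}}\right) - 22141\right) + 161 = \left(\left(-84 + 7056 + \sqrt{1 + 7056}\right) - 22141\right) + 161 = \left(\left(-84 + 7056 + \sqrt{7057}\right) - 22141\right) + 161 = \left(\left(6972 + \sqrt{7057}\right) - 22141\right) + 161 = \left(-15169 + \sqrt{7057}\right) + 161 = -15008 + \sqrt{7057}$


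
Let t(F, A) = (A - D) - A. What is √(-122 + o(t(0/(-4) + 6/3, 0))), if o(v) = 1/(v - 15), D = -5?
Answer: I*√12210/10 ≈ 11.05*I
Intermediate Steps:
t(F, A) = 5 (t(F, A) = (A - 1*(-5)) - A = (A + 5) - A = (5 + A) - A = 5)
o(v) = 1/(-15 + v)
√(-122 + o(t(0/(-4) + 6/3, 0))) = √(-122 + 1/(-15 + 5)) = √(-122 + 1/(-10)) = √(-122 - ⅒) = √(-1221/10) = I*√12210/10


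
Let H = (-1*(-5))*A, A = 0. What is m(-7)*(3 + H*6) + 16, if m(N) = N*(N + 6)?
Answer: 37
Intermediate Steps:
m(N) = N*(6 + N)
H = 0 (H = -1*(-5)*0 = 5*0 = 0)
m(-7)*(3 + H*6) + 16 = (-7*(6 - 7))*(3 + 0*6) + 16 = (-7*(-1))*(3 + 0) + 16 = 7*3 + 16 = 21 + 16 = 37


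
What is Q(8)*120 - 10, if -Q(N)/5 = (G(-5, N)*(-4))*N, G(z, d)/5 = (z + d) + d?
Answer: 1055990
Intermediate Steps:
G(z, d) = 5*z + 10*d (G(z, d) = 5*((z + d) + d) = 5*((d + z) + d) = 5*(z + 2*d) = 5*z + 10*d)
Q(N) = -5*N*(100 - 40*N) (Q(N) = -5*(5*(-5) + 10*N)*(-4)*N = -5*(-25 + 10*N)*(-4)*N = -5*(100 - 40*N)*N = -5*N*(100 - 40*N))
Q(8)*120 - 10 = (100*8*(-5 + 2*8))*120 - 10 = (100*8*(-5 + 16))*120 - 10 = (100*8*11)*120 - 10 = 8800*120 - 10 = 1056000 - 10 = 1055990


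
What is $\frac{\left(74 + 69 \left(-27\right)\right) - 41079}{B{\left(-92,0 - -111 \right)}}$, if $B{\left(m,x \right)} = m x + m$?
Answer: $\frac{1531}{368} \approx 4.1603$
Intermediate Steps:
$B{\left(m,x \right)} = m + m x$
$\frac{\left(74 + 69 \left(-27\right)\right) - 41079}{B{\left(-92,0 - -111 \right)}} = \frac{\left(74 + 69 \left(-27\right)\right) - 41079}{\left(-92\right) \left(1 + \left(0 - -111\right)\right)} = \frac{\left(74 - 1863\right) - 41079}{\left(-92\right) \left(1 + \left(0 + 111\right)\right)} = \frac{-1789 - 41079}{\left(-92\right) \left(1 + 111\right)} = - \frac{42868}{\left(-92\right) 112} = - \frac{42868}{-10304} = \left(-42868\right) \left(- \frac{1}{10304}\right) = \frac{1531}{368}$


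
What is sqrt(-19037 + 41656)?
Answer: sqrt(22619) ≈ 150.40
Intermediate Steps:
sqrt(-19037 + 41656) = sqrt(22619)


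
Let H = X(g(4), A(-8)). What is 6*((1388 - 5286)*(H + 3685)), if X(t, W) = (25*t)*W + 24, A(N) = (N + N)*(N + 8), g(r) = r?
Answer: -86746092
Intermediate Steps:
A(N) = 2*N*(8 + N) (A(N) = (2*N)*(8 + N) = 2*N*(8 + N))
X(t, W) = 24 + 25*W*t (X(t, W) = 25*W*t + 24 = 24 + 25*W*t)
H = 24 (H = 24 + 25*(2*(-8)*(8 - 8))*4 = 24 + 25*(2*(-8)*0)*4 = 24 + 25*0*4 = 24 + 0 = 24)
6*((1388 - 5286)*(H + 3685)) = 6*((1388 - 5286)*(24 + 3685)) = 6*(-3898*3709) = 6*(-14457682) = -86746092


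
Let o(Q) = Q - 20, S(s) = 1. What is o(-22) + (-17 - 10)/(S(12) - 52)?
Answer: -705/17 ≈ -41.471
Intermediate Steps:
o(Q) = -20 + Q
o(-22) + (-17 - 10)/(S(12) - 52) = (-20 - 22) + (-17 - 10)/(1 - 52) = -42 - 27/(-51) = -42 - 27*(-1/51) = -42 + 9/17 = -705/17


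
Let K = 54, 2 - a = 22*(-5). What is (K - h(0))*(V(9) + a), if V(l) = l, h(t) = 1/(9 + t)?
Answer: 58685/9 ≈ 6520.6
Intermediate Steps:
a = 112 (a = 2 - 22*(-5) = 2 - 1*(-110) = 2 + 110 = 112)
(K - h(0))*(V(9) + a) = (54 - 1/(9 + 0))*(9 + 112) = (54 - 1/9)*121 = (485/9)*121 = 58685/9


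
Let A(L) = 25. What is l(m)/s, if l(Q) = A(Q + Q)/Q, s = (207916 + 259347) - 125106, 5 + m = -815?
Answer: -5/56113748 ≈ -8.9105e-8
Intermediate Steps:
m = -820 (m = -5 - 815 = -820)
s = 342157 (s = 467263 - 125106 = 342157)
l(Q) = 25/Q
l(m)/s = (25/(-820))/342157 = (25*(-1/820))*(1/342157) = -5/164*1/342157 = -5/56113748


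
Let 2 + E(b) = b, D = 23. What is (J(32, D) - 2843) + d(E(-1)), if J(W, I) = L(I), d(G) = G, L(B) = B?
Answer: -2823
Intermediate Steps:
E(b) = -2 + b
J(W, I) = I
(J(32, D) - 2843) + d(E(-1)) = (23 - 2843) + (-2 - 1) = -2820 - 3 = -2823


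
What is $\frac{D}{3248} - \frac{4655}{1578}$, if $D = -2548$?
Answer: $- \frac{341789}{91524} \approx -3.7344$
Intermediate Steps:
$\frac{D}{3248} - \frac{4655}{1578} = - \frac{2548}{3248} - \frac{4655}{1578} = \left(-2548\right) \frac{1}{3248} - \frac{4655}{1578} = - \frac{91}{116} - \frac{4655}{1578} = - \frac{341789}{91524}$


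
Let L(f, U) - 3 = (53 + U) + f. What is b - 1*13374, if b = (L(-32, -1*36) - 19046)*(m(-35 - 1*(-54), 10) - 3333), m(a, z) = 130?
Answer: 61029400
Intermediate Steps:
L(f, U) = 56 + U + f (L(f, U) = 3 + ((53 + U) + f) = 3 + (53 + U + f) = 56 + U + f)
b = 61042774 (b = ((56 - 1*36 - 32) - 19046)*(130 - 3333) = ((56 - 36 - 32) - 19046)*(-3203) = (-12 - 19046)*(-3203) = -19058*(-3203) = 61042774)
b - 1*13374 = 61042774 - 1*13374 = 61042774 - 13374 = 61029400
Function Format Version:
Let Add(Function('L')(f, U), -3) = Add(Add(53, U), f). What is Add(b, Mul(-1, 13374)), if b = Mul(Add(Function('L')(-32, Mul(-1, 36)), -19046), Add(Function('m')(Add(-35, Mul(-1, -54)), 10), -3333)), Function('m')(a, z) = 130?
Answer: 61029400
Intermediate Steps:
Function('L')(f, U) = Add(56, U, f) (Function('L')(f, U) = Add(3, Add(Add(53, U), f)) = Add(3, Add(53, U, f)) = Add(56, U, f))
b = 61042774 (b = Mul(Add(Add(56, Mul(-1, 36), -32), -19046), Add(130, -3333)) = Mul(Add(Add(56, -36, -32), -19046), -3203) = Mul(Add(-12, -19046), -3203) = Mul(-19058, -3203) = 61042774)
Add(b, Mul(-1, 13374)) = Add(61042774, Mul(-1, 13374)) = Add(61042774, -13374) = 61029400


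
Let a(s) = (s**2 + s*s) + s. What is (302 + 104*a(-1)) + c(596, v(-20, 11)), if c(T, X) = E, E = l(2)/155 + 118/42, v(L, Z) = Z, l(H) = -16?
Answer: 1330339/3255 ≈ 408.71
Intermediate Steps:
E = 8809/3255 (E = -16/155 + 118/42 = -16*1/155 + 118*(1/42) = -16/155 + 59/21 = 8809/3255 ≈ 2.7063)
c(T, X) = 8809/3255
a(s) = s + 2*s**2 (a(s) = (s**2 + s**2) + s = 2*s**2 + s = s + 2*s**2)
(302 + 104*a(-1)) + c(596, v(-20, 11)) = (302 + 104*(-(1 + 2*(-1)))) + 8809/3255 = (302 + 104*(-(1 - 2))) + 8809/3255 = (302 + 104*(-1*(-1))) + 8809/3255 = (302 + 104*1) + 8809/3255 = (302 + 104) + 8809/3255 = 406 + 8809/3255 = 1330339/3255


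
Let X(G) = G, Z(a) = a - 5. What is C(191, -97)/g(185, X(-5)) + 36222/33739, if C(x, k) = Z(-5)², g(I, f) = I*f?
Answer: 1205258/1248343 ≈ 0.96549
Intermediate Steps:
Z(a) = -5 + a
C(x, k) = 100 (C(x, k) = (-5 - 5)² = (-10)² = 100)
C(191, -97)/g(185, X(-5)) + 36222/33739 = 100/((185*(-5))) + 36222/33739 = 100/(-925) + 36222*(1/33739) = 100*(-1/925) + 36222/33739 = -4/37 + 36222/33739 = 1205258/1248343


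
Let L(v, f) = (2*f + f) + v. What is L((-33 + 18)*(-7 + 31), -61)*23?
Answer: -12489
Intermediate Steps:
L(v, f) = v + 3*f (L(v, f) = 3*f + v = v + 3*f)
L((-33 + 18)*(-7 + 31), -61)*23 = ((-33 + 18)*(-7 + 31) + 3*(-61))*23 = (-15*24 - 183)*23 = (-360 - 183)*23 = -543*23 = -12489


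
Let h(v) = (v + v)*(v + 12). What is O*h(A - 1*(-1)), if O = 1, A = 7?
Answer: 320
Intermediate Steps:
h(v) = 2*v*(12 + v) (h(v) = (2*v)*(12 + v) = 2*v*(12 + v))
O*h(A - 1*(-1)) = 1*(2*(7 - 1*(-1))*(12 + (7 - 1*(-1)))) = 1*(2*(7 + 1)*(12 + (7 + 1))) = 1*(2*8*(12 + 8)) = 1*(2*8*20) = 1*320 = 320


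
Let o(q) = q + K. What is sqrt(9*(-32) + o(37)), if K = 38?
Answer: I*sqrt(213) ≈ 14.595*I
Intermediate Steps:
o(q) = 38 + q (o(q) = q + 38 = 38 + q)
sqrt(9*(-32) + o(37)) = sqrt(9*(-32) + (38 + 37)) = sqrt(-288 + 75) = sqrt(-213) = I*sqrt(213)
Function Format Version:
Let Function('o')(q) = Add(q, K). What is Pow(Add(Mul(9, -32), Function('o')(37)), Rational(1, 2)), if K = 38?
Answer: Mul(I, Pow(213, Rational(1, 2))) ≈ Mul(14.595, I)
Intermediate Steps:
Function('o')(q) = Add(38, q) (Function('o')(q) = Add(q, 38) = Add(38, q))
Pow(Add(Mul(9, -32), Function('o')(37)), Rational(1, 2)) = Pow(Add(Mul(9, -32), Add(38, 37)), Rational(1, 2)) = Pow(Add(-288, 75), Rational(1, 2)) = Pow(-213, Rational(1, 2)) = Mul(I, Pow(213, Rational(1, 2)))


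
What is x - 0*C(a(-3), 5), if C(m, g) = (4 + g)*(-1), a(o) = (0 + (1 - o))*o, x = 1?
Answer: 1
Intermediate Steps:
a(o) = o*(1 - o) (a(o) = (1 - o)*o = o*(1 - o))
C(m, g) = -4 - g
x - 0*C(a(-3), 5) = 1 - 0*(-4 - 1*5) = 1 - 0*(-4 - 5) = 1 - 0*(-9) = 1 - 4*0 = 1 + 0 = 1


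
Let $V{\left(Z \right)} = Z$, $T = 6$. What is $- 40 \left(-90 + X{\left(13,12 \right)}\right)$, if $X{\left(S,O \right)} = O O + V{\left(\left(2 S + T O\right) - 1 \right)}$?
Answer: $-6040$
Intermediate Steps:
$X{\left(S,O \right)} = -1 + O^{2} + 2 S + 6 O$ ($X{\left(S,O \right)} = O O - \left(1 - 6 O - 2 S\right) = O^{2} + \left(-1 + 2 S + 6 O\right) = -1 + O^{2} + 2 S + 6 O$)
$- 40 \left(-90 + X{\left(13,12 \right)}\right) = - 40 \left(-90 + \left(-1 + 12^{2} + 2 \cdot 13 + 6 \cdot 12\right)\right) = - 40 \left(-90 + \left(-1 + 144 + 26 + 72\right)\right) = - 40 \left(-90 + 241\right) = \left(-40\right) 151 = -6040$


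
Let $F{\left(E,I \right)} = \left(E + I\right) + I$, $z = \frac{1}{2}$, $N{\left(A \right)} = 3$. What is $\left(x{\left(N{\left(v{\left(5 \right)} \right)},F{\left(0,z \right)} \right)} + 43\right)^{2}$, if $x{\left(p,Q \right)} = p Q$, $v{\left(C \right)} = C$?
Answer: $2116$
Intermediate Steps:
$z = \frac{1}{2} \approx 0.5$
$F{\left(E,I \right)} = E + 2 I$
$x{\left(p,Q \right)} = Q p$
$\left(x{\left(N{\left(v{\left(5 \right)} \right)},F{\left(0,z \right)} \right)} + 43\right)^{2} = \left(\left(0 + 2 \cdot \frac{1}{2}\right) 3 + 43\right)^{2} = \left(\left(0 + 1\right) 3 + 43\right)^{2} = \left(1 \cdot 3 + 43\right)^{2} = \left(3 + 43\right)^{2} = 46^{2} = 2116$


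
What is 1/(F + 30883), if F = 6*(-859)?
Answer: 1/25729 ≈ 3.8867e-5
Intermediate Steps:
F = -5154
1/(F + 30883) = 1/(-5154 + 30883) = 1/25729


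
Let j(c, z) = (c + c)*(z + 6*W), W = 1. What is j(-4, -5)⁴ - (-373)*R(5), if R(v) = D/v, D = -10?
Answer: 3350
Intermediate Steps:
j(c, z) = 2*c*(6 + z) (j(c, z) = (c + c)*(z + 6*1) = (2*c)*(z + 6) = (2*c)*(6 + z) = 2*c*(6 + z))
R(v) = -10/v
j(-4, -5)⁴ - (-373)*R(5) = (2*(-4)*(6 - 5))⁴ - (-373)*(-10/5) = (2*(-4)*1)⁴ - (-373)*(-10*⅕) = (-8)⁴ - (-373)*(-2) = 4096 - 1*746 = 4096 - 746 = 3350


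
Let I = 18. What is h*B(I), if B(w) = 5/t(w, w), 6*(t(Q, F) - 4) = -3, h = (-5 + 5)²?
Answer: 0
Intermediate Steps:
h = 0 (h = 0² = 0)
t(Q, F) = 7/2 (t(Q, F) = 4 + (⅙)*(-3) = 4 - ½ = 7/2)
B(w) = 10/7 (B(w) = 5/(7/2) = 5*(2/7) = 10/7)
h*B(I) = 0*(10/7) = 0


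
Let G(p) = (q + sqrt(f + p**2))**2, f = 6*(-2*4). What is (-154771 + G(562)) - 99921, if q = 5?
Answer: 61129 + 20*sqrt(78949) ≈ 66749.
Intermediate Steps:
f = -48 (f = 6*(-8) = -48)
G(p) = (5 + sqrt(-48 + p**2))**2
(-154771 + G(562)) - 99921 = (-154771 + (5 + sqrt(-48 + 562**2))**2) - 99921 = (-154771 + (5 + sqrt(-48 + 315844))**2) - 99921 = (-154771 + (5 + sqrt(315796))**2) - 99921 = (-154771 + (5 + 2*sqrt(78949))**2) - 99921 = -254692 + (5 + 2*sqrt(78949))**2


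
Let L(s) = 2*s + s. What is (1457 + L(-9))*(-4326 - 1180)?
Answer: -7873580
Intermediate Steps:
L(s) = 3*s
(1457 + L(-9))*(-4326 - 1180) = (1457 + 3*(-9))*(-4326 - 1180) = (1457 - 27)*(-5506) = 1430*(-5506) = -7873580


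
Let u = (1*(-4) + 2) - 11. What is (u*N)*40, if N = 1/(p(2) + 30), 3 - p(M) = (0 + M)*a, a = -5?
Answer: -520/43 ≈ -12.093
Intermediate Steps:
p(M) = 3 + 5*M (p(M) = 3 - (0 + M)*(-5) = 3 - M*(-5) = 3 - (-5)*M = 3 + 5*M)
N = 1/43 (N = 1/((3 + 5*2) + 30) = 1/((3 + 10) + 30) = 1/(13 + 30) = 1/43 ≈ 0.023256)
u = -13 (u = (-4 + 2) - 11 = -2 - 11 = -13)
(u*N)*40 = -13*1/43*40 = -13/43*40 = -520/43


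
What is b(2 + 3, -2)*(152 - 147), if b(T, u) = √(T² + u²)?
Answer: 5*√29 ≈ 26.926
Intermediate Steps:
b(2 + 3, -2)*(152 - 147) = √((2 + 3)² + (-2)²)*(152 - 147) = √(5² + 4)*5 = √(25 + 4)*5 = √29*5 = 5*√29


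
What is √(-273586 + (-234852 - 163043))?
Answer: 3*I*√74609 ≈ 819.44*I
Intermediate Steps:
√(-273586 + (-234852 - 163043)) = √(-273586 - 397895) = √(-671481) = 3*I*√74609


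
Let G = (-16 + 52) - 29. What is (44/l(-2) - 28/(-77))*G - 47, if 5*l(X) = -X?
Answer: 7981/11 ≈ 725.54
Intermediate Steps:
l(X) = -X/5 (l(X) = (-X)/5 = -X/5)
G = 7 (G = 36 - 29 = 7)
(44/l(-2) - 28/(-77))*G - 47 = (44/((-1/5*(-2))) - 28/(-77))*7 - 47 = (44/(2/5) - 28*(-1/77))*7 - 47 = (44*(5/2) + 4/11)*7 - 47 = (110 + 4/11)*7 - 47 = (1214/11)*7 - 47 = 8498/11 - 47 = 7981/11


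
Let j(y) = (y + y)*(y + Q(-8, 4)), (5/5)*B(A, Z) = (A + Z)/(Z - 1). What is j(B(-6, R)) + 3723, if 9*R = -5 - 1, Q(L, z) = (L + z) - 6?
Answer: 3675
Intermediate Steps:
Q(L, z) = -6 + L + z
R = -2/3 (R = (-5 - 1)/9 = (1/9)*(-6) = -2/3 ≈ -0.66667)
B(A, Z) = (A + Z)/(-1 + Z) (B(A, Z) = (A + Z)/(Z - 1) = (A + Z)/(-1 + Z))
j(y) = 2*y*(-10 + y) (j(y) = (y + y)*(y + (-6 - 8 + 4)) = (2*y)*(y - 10) = (2*y)*(-10 + y) = 2*y*(-10 + y))
j(B(-6, R)) + 3723 = 2*((-6 - 2/3)/(-1 - 2/3))*(-10 + (-6 - 2/3)/(-1 - 2/3)) + 3723 = 2*(-20/3/(-5/3))*(-10 - 20/3/(-5/3)) + 3723 = 2*(-3/5*(-20/3))*(-10 - 3/5*(-20/3)) + 3723 = 2*4*(-10 + 4) + 3723 = 2*4*(-6) + 3723 = -48 + 3723 = 3675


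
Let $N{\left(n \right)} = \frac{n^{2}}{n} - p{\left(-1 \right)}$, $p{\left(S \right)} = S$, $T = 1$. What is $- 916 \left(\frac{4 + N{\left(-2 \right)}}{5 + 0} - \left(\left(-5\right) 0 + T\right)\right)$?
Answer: $\frac{1832}{5} \approx 366.4$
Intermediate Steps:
$N{\left(n \right)} = 1 + n$ ($N{\left(n \right)} = \frac{n^{2}}{n} - -1 = n + 1 = 1 + n$)
$- 916 \left(\frac{4 + N{\left(-2 \right)}}{5 + 0} - \left(\left(-5\right) 0 + T\right)\right) = - 916 \left(\frac{4 + \left(1 - 2\right)}{5 + 0} - \left(\left(-5\right) 0 + 1\right)\right) = - 916 \left(\frac{4 - 1}{5} - \left(0 + 1\right)\right) = - 916 \left(3 \cdot \frac{1}{5} - 1\right) = - 916 \left(\frac{3}{5} - 1\right) = \left(-916\right) \left(- \frac{2}{5}\right) = \frac{1832}{5}$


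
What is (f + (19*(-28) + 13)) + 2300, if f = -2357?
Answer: -576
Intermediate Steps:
(f + (19*(-28) + 13)) + 2300 = (-2357 + (19*(-28) + 13)) + 2300 = (-2357 + (-532 + 13)) + 2300 = (-2357 - 519) + 2300 = -2876 + 2300 = -576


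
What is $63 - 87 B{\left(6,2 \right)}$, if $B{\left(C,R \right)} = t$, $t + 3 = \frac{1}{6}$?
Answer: $\frac{619}{2} \approx 309.5$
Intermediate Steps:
$t = - \frac{17}{6}$ ($t = -3 + \frac{1}{6} = - \frac{17}{6} \approx -2.8333$)
$B{\left(C,R \right)} = - \frac{17}{6}$
$63 - 87 B{\left(6,2 \right)} = 63 - - \frac{493}{2} = 63 + \frac{493}{2} = \frac{619}{2}$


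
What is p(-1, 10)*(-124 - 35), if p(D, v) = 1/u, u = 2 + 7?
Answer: -53/3 ≈ -17.667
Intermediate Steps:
u = 9
p(D, v) = 1/9
p(-1, 10)*(-124 - 35) = (-124 - 35)/9 = (1/9)*(-159) = -53/3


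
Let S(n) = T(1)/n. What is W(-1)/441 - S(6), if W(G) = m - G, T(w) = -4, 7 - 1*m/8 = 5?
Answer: 311/441 ≈ 0.70522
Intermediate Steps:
m = 16 (m = 56 - 8*5 = 56 - 40 = 16)
W(G) = 16 - G
S(n) = -4/n
W(-1)/441 - S(6) = (16 - 1*(-1))/441 - (-4)/6 = (16 + 1)*(1/441) - (-4)/6 = 17*(1/441) - 1*(-⅔) = 17/441 + ⅔ = 311/441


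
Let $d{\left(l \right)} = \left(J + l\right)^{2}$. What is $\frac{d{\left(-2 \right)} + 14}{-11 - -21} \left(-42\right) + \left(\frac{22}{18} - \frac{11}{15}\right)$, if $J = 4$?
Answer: $- \frac{676}{9} \approx -75.111$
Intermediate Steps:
$d{\left(l \right)} = \left(4 + l\right)^{2}$
$\frac{d{\left(-2 \right)} + 14}{-11 - -21} \left(-42\right) + \left(\frac{22}{18} - \frac{11}{15}\right) = \frac{\left(4 - 2\right)^{2} + 14}{-11 - -21} \left(-42\right) + \left(\frac{22}{18} - \frac{11}{15}\right) = \frac{2^{2} + 14}{-11 + 21} \left(-42\right) + \left(22 \cdot \frac{1}{18} - \frac{11}{15}\right) = \frac{4 + 14}{10} \left(-42\right) + \left(\frac{11}{9} - \frac{11}{15}\right) = 18 \cdot \frac{1}{10} \left(-42\right) + \frac{22}{45} = \frac{9}{5} \left(-42\right) + \frac{22}{45} = - \frac{378}{5} + \frac{22}{45} = - \frac{676}{9}$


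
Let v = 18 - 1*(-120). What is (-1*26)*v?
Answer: -3588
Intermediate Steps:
v = 138 (v = 18 + 120 = 138)
(-1*26)*v = -1*26*138 = -26*138 = -3588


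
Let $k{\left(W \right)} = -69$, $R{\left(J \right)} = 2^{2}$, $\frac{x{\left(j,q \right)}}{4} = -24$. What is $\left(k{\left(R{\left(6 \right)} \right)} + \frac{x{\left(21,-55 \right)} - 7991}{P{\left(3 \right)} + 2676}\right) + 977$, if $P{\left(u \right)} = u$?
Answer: $\frac{2424445}{2679} \approx 904.98$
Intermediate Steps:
$x{\left(j,q \right)} = -96$ ($x{\left(j,q \right)} = 4 \left(-24\right) = -96$)
$R{\left(J \right)} = 4$
$\left(k{\left(R{\left(6 \right)} \right)} + \frac{x{\left(21,-55 \right)} - 7991}{P{\left(3 \right)} + 2676}\right) + 977 = \left(-69 + \frac{-96 - 7991}{3 + 2676}\right) + 977 = \left(-69 - \frac{8087}{2679}\right) + 977 = - \frac{192938}{2679} + 977 = \frac{2424445}{2679}$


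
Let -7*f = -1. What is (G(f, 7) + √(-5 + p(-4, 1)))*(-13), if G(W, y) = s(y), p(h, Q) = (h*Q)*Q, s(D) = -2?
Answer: 26 - 39*I ≈ 26.0 - 39.0*I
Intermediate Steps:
f = ⅐ (f = -⅐*(-1) = ⅐ ≈ 0.14286)
p(h, Q) = h*Q² (p(h, Q) = (Q*h)*Q = h*Q²)
G(W, y) = -2
(G(f, 7) + √(-5 + p(-4, 1)))*(-13) = (-2 + √(-5 - 4*1²))*(-13) = (-2 + √(-5 - 4*1))*(-13) = (-2 + √(-5 - 4))*(-13) = (-2 + √(-9))*(-13) = (-2 + 3*I)*(-13) = 26 - 39*I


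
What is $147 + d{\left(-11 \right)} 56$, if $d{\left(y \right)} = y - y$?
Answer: $147$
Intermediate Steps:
$d{\left(y \right)} = 0$
$147 + d{\left(-11 \right)} 56 = 147 + 0 \cdot 56 = 147 + 0 = 147$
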